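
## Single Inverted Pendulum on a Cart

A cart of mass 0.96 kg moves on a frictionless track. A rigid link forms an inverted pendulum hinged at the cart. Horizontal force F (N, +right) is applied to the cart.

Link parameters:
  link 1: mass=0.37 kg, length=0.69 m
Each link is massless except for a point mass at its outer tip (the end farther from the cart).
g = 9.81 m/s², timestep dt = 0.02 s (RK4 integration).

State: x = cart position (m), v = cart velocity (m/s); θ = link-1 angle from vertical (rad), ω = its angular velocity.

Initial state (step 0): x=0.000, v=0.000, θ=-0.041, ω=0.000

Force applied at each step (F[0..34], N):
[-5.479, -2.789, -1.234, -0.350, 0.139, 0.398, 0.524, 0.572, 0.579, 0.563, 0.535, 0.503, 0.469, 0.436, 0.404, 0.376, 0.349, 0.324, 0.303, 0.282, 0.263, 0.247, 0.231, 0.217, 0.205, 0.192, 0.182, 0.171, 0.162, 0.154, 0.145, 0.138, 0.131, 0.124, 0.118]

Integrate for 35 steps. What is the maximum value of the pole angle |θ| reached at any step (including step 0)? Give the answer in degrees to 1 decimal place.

apply F[0]=-5.479 → step 1: x=-0.001, v=-0.111, θ=-0.040, ω=0.149
apply F[1]=-2.789 → step 2: x=-0.004, v=-0.166, θ=-0.036, ω=0.218
apply F[2]=-1.234 → step 3: x=-0.007, v=-0.189, θ=-0.031, ω=0.243
apply F[3]=-0.350 → step 4: x=-0.011, v=-0.195, θ=-0.026, ω=0.242
apply F[4]=+0.139 → step 5: x=-0.015, v=-0.190, θ=-0.022, ω=0.228
apply F[5]=+0.398 → step 6: x=-0.019, v=-0.180, θ=-0.017, ω=0.208
apply F[6]=+0.524 → step 7: x=-0.022, v=-0.168, θ=-0.013, ω=0.187
apply F[7]=+0.572 → step 8: x=-0.026, v=-0.155, θ=-0.010, ω=0.165
apply F[8]=+0.579 → step 9: x=-0.029, v=-0.143, θ=-0.007, ω=0.144
apply F[9]=+0.563 → step 10: x=-0.031, v=-0.130, θ=-0.004, ω=0.125
apply F[10]=+0.535 → step 11: x=-0.034, v=-0.119, θ=-0.002, ω=0.108
apply F[11]=+0.503 → step 12: x=-0.036, v=-0.108, θ=0.000, ω=0.092
apply F[12]=+0.469 → step 13: x=-0.038, v=-0.099, θ=0.002, ω=0.078
apply F[13]=+0.436 → step 14: x=-0.040, v=-0.090, θ=0.003, ω=0.066
apply F[14]=+0.404 → step 15: x=-0.042, v=-0.082, θ=0.005, ω=0.056
apply F[15]=+0.376 → step 16: x=-0.043, v=-0.074, θ=0.006, ω=0.046
apply F[16]=+0.349 → step 17: x=-0.045, v=-0.068, θ=0.006, ω=0.038
apply F[17]=+0.324 → step 18: x=-0.046, v=-0.061, θ=0.007, ω=0.031
apply F[18]=+0.303 → step 19: x=-0.047, v=-0.056, θ=0.008, ω=0.025
apply F[19]=+0.282 → step 20: x=-0.048, v=-0.050, θ=0.008, ω=0.019
apply F[20]=+0.263 → step 21: x=-0.049, v=-0.045, θ=0.008, ω=0.015
apply F[21]=+0.247 → step 22: x=-0.050, v=-0.041, θ=0.009, ω=0.011
apply F[22]=+0.231 → step 23: x=-0.051, v=-0.037, θ=0.009, ω=0.007
apply F[23]=+0.217 → step 24: x=-0.051, v=-0.033, θ=0.009, ω=0.004
apply F[24]=+0.205 → step 25: x=-0.052, v=-0.029, θ=0.009, ω=0.002
apply F[25]=+0.192 → step 26: x=-0.053, v=-0.026, θ=0.009, ω=-0.001
apply F[26]=+0.182 → step 27: x=-0.053, v=-0.023, θ=0.009, ω=-0.003
apply F[27]=+0.171 → step 28: x=-0.054, v=-0.020, θ=0.009, ω=-0.004
apply F[28]=+0.162 → step 29: x=-0.054, v=-0.017, θ=0.009, ω=-0.006
apply F[29]=+0.154 → step 30: x=-0.054, v=-0.015, θ=0.009, ω=-0.007
apply F[30]=+0.145 → step 31: x=-0.055, v=-0.012, θ=0.009, ω=-0.008
apply F[31]=+0.138 → step 32: x=-0.055, v=-0.010, θ=0.008, ω=-0.009
apply F[32]=+0.131 → step 33: x=-0.055, v=-0.008, θ=0.008, ω=-0.009
apply F[33]=+0.124 → step 34: x=-0.055, v=-0.006, θ=0.008, ω=-0.010
apply F[34]=+0.118 → step 35: x=-0.055, v=-0.004, θ=0.008, ω=-0.010
Max |angle| over trajectory = 0.041 rad = 2.3°.

Answer: 2.3°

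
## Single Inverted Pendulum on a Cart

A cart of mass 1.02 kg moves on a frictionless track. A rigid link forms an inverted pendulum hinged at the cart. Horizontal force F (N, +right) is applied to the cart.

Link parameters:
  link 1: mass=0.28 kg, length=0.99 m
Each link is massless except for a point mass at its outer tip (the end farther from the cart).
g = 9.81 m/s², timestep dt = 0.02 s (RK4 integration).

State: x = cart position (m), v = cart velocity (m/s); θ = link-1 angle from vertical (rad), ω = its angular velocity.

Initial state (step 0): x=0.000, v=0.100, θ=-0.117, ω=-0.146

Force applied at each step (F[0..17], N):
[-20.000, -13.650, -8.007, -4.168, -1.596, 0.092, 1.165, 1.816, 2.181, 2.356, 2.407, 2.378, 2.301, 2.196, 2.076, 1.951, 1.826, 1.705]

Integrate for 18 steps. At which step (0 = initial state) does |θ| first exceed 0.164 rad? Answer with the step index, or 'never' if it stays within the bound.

apply F[0]=-20.000 → step 1: x=-0.002, v=-0.284, θ=-0.116, ω=0.216
apply F[1]=-13.650 → step 2: x=-0.010, v=-0.545, θ=-0.110, ω=0.456
apply F[2]=-8.007 → step 3: x=-0.023, v=-0.696, θ=-0.099, ω=0.587
apply F[3]=-4.168 → step 4: x=-0.037, v=-0.773, θ=-0.087, ω=0.646
apply F[4]=-1.596 → step 5: x=-0.053, v=-0.800, θ=-0.074, ω=0.657
apply F[5]=+0.092 → step 6: x=-0.069, v=-0.795, θ=-0.061, ω=0.638
apply F[6]=+1.165 → step 7: x=-0.085, v=-0.769, θ=-0.048, ω=0.602
apply F[7]=+1.816 → step 8: x=-0.100, v=-0.731, θ=-0.037, ω=0.555
apply F[8]=+2.181 → step 9: x=-0.114, v=-0.687, θ=-0.026, ω=0.504
apply F[9]=+2.356 → step 10: x=-0.127, v=-0.640, θ=-0.017, ω=0.452
apply F[10]=+2.407 → step 11: x=-0.139, v=-0.592, θ=-0.008, ω=0.401
apply F[11]=+2.378 → step 12: x=-0.151, v=-0.545, θ=-0.001, ω=0.353
apply F[12]=+2.301 → step 13: x=-0.161, v=-0.500, θ=0.006, ω=0.308
apply F[13]=+2.196 → step 14: x=-0.171, v=-0.458, θ=0.012, ω=0.267
apply F[14]=+2.076 → step 15: x=-0.179, v=-0.418, θ=0.017, ω=0.229
apply F[15]=+1.951 → step 16: x=-0.187, v=-0.380, θ=0.021, ω=0.196
apply F[16]=+1.826 → step 17: x=-0.195, v=-0.346, θ=0.024, ω=0.165
apply F[17]=+1.705 → step 18: x=-0.201, v=-0.314, θ=0.028, ω=0.138
max |θ| = 0.117 ≤ 0.164 over all 19 states.

Answer: never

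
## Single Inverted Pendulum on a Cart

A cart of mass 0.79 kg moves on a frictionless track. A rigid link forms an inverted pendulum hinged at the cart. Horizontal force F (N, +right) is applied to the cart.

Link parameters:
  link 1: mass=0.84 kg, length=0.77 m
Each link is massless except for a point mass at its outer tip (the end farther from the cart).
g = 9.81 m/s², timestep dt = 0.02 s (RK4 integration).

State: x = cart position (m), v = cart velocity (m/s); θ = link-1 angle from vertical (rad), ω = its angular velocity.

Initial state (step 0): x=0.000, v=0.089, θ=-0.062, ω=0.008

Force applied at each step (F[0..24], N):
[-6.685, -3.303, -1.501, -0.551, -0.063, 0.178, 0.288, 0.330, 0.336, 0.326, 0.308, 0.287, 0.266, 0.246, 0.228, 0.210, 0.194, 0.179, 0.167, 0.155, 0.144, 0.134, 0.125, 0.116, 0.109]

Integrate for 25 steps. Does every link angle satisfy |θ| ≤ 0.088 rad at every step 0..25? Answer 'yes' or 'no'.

Answer: yes

Derivation:
apply F[0]=-6.685 → step 1: x=0.000, v=-0.067, θ=-0.060, ω=0.194
apply F[1]=-3.303 → step 2: x=-0.002, v=-0.138, θ=-0.055, ω=0.272
apply F[2]=-1.501 → step 3: x=-0.005, v=-0.165, θ=-0.050, ω=0.294
apply F[3]=-0.551 → step 4: x=-0.008, v=-0.170, θ=-0.044, ω=0.288
apply F[4]=-0.063 → step 5: x=-0.012, v=-0.163, θ=-0.038, ω=0.268
apply F[5]=+0.178 → step 6: x=-0.015, v=-0.151, θ=-0.033, ω=0.244
apply F[6]=+0.288 → step 7: x=-0.018, v=-0.137, θ=-0.029, ω=0.218
apply F[7]=+0.330 → step 8: x=-0.020, v=-0.123, θ=-0.024, ω=0.193
apply F[8]=+0.336 → step 9: x=-0.022, v=-0.110, θ=-0.021, ω=0.170
apply F[9]=+0.326 → step 10: x=-0.025, v=-0.098, θ=-0.018, ω=0.150
apply F[10]=+0.308 → step 11: x=-0.026, v=-0.087, θ=-0.015, ω=0.131
apply F[11]=+0.287 → step 12: x=-0.028, v=-0.077, θ=-0.012, ω=0.115
apply F[12]=+0.266 → step 13: x=-0.029, v=-0.068, θ=-0.010, ω=0.100
apply F[13]=+0.246 → step 14: x=-0.031, v=-0.059, θ=-0.008, ω=0.087
apply F[14]=+0.228 → step 15: x=-0.032, v=-0.052, θ=-0.007, ω=0.075
apply F[15]=+0.210 → step 16: x=-0.033, v=-0.045, θ=-0.005, ω=0.065
apply F[16]=+0.194 → step 17: x=-0.034, v=-0.040, θ=-0.004, ω=0.057
apply F[17]=+0.179 → step 18: x=-0.034, v=-0.034, θ=-0.003, ω=0.049
apply F[18]=+0.167 → step 19: x=-0.035, v=-0.030, θ=-0.002, ω=0.042
apply F[19]=+0.155 → step 20: x=-0.036, v=-0.025, θ=-0.001, ω=0.036
apply F[20]=+0.144 → step 21: x=-0.036, v=-0.021, θ=-0.001, ω=0.031
apply F[21]=+0.134 → step 22: x=-0.036, v=-0.018, θ=-0.000, ω=0.026
apply F[22]=+0.125 → step 23: x=-0.037, v=-0.015, θ=0.000, ω=0.022
apply F[23]=+0.116 → step 24: x=-0.037, v=-0.012, θ=0.001, ω=0.019
apply F[24]=+0.109 → step 25: x=-0.037, v=-0.009, θ=0.001, ω=0.015
Max |angle| over trajectory = 0.062 rad; bound = 0.088 → within bound.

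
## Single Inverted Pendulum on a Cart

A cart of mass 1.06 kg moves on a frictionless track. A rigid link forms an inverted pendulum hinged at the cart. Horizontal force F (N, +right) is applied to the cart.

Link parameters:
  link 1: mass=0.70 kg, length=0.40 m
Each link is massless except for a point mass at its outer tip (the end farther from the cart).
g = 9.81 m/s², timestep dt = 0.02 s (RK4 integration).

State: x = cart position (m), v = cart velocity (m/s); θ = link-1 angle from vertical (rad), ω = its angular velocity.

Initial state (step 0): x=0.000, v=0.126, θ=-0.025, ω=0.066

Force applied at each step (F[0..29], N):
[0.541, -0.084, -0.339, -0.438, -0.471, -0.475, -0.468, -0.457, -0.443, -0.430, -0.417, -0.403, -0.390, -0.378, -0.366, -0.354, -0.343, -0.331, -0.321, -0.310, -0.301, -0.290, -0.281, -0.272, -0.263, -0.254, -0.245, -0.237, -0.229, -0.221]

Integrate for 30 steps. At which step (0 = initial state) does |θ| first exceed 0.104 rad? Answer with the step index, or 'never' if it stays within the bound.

Answer: never

Derivation:
apply F[0]=+0.541 → step 1: x=0.003, v=0.139, θ=-0.024, ω=0.021
apply F[1]=-0.084 → step 2: x=0.005, v=0.141, θ=-0.024, ω=0.005
apply F[2]=-0.339 → step 3: x=0.008, v=0.138, θ=-0.024, ω=0.002
apply F[3]=-0.438 → step 4: x=0.011, v=0.132, θ=-0.024, ω=0.003
apply F[4]=-0.471 → step 5: x=0.014, v=0.127, θ=-0.024, ω=0.006
apply F[5]=-0.475 → step 6: x=0.016, v=0.121, θ=-0.024, ω=0.009
apply F[6]=-0.468 → step 7: x=0.018, v=0.115, θ=-0.023, ω=0.012
apply F[7]=-0.457 → step 8: x=0.021, v=0.109, θ=-0.023, ω=0.015
apply F[8]=-0.443 → step 9: x=0.023, v=0.104, θ=-0.023, ω=0.017
apply F[9]=-0.430 → step 10: x=0.025, v=0.099, θ=-0.022, ω=0.019
apply F[10]=-0.417 → step 11: x=0.027, v=0.094, θ=-0.022, ω=0.020
apply F[11]=-0.403 → step 12: x=0.029, v=0.089, θ=-0.022, ω=0.021
apply F[12]=-0.390 → step 13: x=0.030, v=0.084, θ=-0.021, ω=0.022
apply F[13]=-0.378 → step 14: x=0.032, v=0.080, θ=-0.021, ω=0.023
apply F[14]=-0.366 → step 15: x=0.033, v=0.076, θ=-0.020, ω=0.024
apply F[15]=-0.354 → step 16: x=0.035, v=0.072, θ=-0.020, ω=0.024
apply F[16]=-0.343 → step 17: x=0.036, v=0.068, θ=-0.019, ω=0.025
apply F[17]=-0.331 → step 18: x=0.038, v=0.064, θ=-0.019, ω=0.025
apply F[18]=-0.321 → step 19: x=0.039, v=0.060, θ=-0.018, ω=0.025
apply F[19]=-0.310 → step 20: x=0.040, v=0.057, θ=-0.018, ω=0.025
apply F[20]=-0.301 → step 21: x=0.041, v=0.053, θ=-0.017, ω=0.025
apply F[21]=-0.290 → step 22: x=0.042, v=0.050, θ=-0.017, ω=0.024
apply F[22]=-0.281 → step 23: x=0.043, v=0.047, θ=-0.016, ω=0.024
apply F[23]=-0.272 → step 24: x=0.044, v=0.044, θ=-0.016, ω=0.024
apply F[24]=-0.263 → step 25: x=0.045, v=0.041, θ=-0.015, ω=0.024
apply F[25]=-0.254 → step 26: x=0.046, v=0.038, θ=-0.015, ω=0.023
apply F[26]=-0.245 → step 27: x=0.046, v=0.035, θ=-0.014, ω=0.023
apply F[27]=-0.237 → step 28: x=0.047, v=0.033, θ=-0.014, ω=0.022
apply F[28]=-0.229 → step 29: x=0.048, v=0.030, θ=-0.014, ω=0.022
apply F[29]=-0.221 → step 30: x=0.048, v=0.028, θ=-0.013, ω=0.022
max |θ| = 0.025 ≤ 0.104 over all 31 states.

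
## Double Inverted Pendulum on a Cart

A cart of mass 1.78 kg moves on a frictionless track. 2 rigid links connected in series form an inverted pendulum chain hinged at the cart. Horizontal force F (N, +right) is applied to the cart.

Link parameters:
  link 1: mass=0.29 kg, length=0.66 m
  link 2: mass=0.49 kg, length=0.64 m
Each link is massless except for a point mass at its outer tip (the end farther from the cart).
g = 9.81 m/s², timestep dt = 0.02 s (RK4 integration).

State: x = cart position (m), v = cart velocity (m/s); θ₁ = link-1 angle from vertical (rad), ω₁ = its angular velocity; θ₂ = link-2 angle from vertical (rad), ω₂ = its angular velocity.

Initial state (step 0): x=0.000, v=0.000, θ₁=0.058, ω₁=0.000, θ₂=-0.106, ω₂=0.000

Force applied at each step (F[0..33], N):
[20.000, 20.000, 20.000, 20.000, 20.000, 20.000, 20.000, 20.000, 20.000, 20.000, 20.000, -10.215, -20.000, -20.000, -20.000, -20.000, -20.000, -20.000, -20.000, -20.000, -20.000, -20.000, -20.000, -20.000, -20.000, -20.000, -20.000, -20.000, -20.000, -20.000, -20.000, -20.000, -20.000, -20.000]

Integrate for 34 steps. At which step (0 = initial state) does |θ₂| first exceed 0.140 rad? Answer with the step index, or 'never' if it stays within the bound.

apply F[0]=+20.000 → step 1: x=0.002, v=0.220, θ₁=0.056, ω₁=-0.233, θ₂=-0.107, ω₂=-0.136
apply F[1]=+20.000 → step 2: x=0.009, v=0.440, θ₁=0.049, ω₁=-0.471, θ₂=-0.111, ω₂=-0.270
apply F[2]=+20.000 → step 3: x=0.020, v=0.661, θ₁=0.037, ω₁=-0.717, θ₂=-0.118, ω₂=-0.396
apply F[3]=+20.000 → step 4: x=0.035, v=0.883, θ₁=0.020, ω₁=-0.975, θ₂=-0.127, ω₂=-0.513
apply F[4]=+20.000 → step 5: x=0.055, v=1.107, θ₁=-0.002, ω₁=-1.250, θ₂=-0.139, ω₂=-0.616
apply F[5]=+20.000 → step 6: x=0.080, v=1.333, θ₁=-0.030, ω₁=-1.546, θ₂=-0.152, ω₂=-0.702
apply F[6]=+20.000 → step 7: x=0.108, v=1.561, θ₁=-0.064, ω₁=-1.865, θ₂=-0.166, ω₂=-0.768
apply F[7]=+20.000 → step 8: x=0.142, v=1.790, θ₁=-0.105, ω₁=-2.209, θ₂=-0.182, ω₂=-0.812
apply F[8]=+20.000 → step 9: x=0.180, v=2.019, θ₁=-0.153, ω₁=-2.579, θ₂=-0.199, ω₂=-0.834
apply F[9]=+20.000 → step 10: x=0.223, v=2.247, θ₁=-0.208, ω₁=-2.969, θ₂=-0.216, ω₂=-0.840
apply F[10]=+20.000 → step 11: x=0.270, v=2.472, θ₁=-0.272, ω₁=-3.369, θ₂=-0.232, ω₂=-0.841
apply F[11]=-10.215 → step 12: x=0.318, v=2.366, θ₁=-0.338, ω₁=-3.316, θ₂=-0.249, ω₂=-0.823
apply F[12]=-20.000 → step 13: x=0.364, v=2.159, θ₁=-0.403, ω₁=-3.163, θ₂=-0.265, ω₂=-0.769
apply F[13]=-20.000 → step 14: x=0.405, v=1.957, θ₁=-0.465, ω₁=-3.061, θ₂=-0.280, ω₂=-0.684
apply F[14]=-20.000 → step 15: x=0.442, v=1.760, θ₁=-0.526, ω₁=-3.008, θ₂=-0.292, ω₂=-0.568
apply F[15]=-20.000 → step 16: x=0.475, v=1.566, θ₁=-0.586, ω₁=-2.999, θ₂=-0.302, ω₂=-0.425
apply F[16]=-20.000 → step 17: x=0.505, v=1.374, θ₁=-0.646, ω₁=-3.029, θ₂=-0.309, ω₂=-0.258
apply F[17]=-20.000 → step 18: x=0.530, v=1.183, θ₁=-0.707, ω₁=-3.094, θ₂=-0.312, ω₂=-0.074
apply F[18]=-20.000 → step 19: x=0.552, v=0.991, θ₁=-0.770, ω₁=-3.187, θ₂=-0.312, ω₂=0.120
apply F[19]=-20.000 → step 20: x=0.570, v=0.798, θ₁=-0.835, ω₁=-3.302, θ₂=-0.308, ω₂=0.316
apply F[20]=-20.000 → step 21: x=0.584, v=0.601, θ₁=-0.902, ω₁=-3.434, θ₂=-0.299, ω₂=0.506
apply F[21]=-20.000 → step 22: x=0.594, v=0.401, θ₁=-0.972, ω₁=-3.577, θ₂=-0.287, ω₂=0.683
apply F[22]=-20.000 → step 23: x=0.600, v=0.197, θ₁=-1.045, ω₁=-3.730, θ₂=-0.272, ω₂=0.839
apply F[23]=-20.000 → step 24: x=0.602, v=-0.011, θ₁=-1.122, ω₁=-3.891, θ₂=-0.254, ω₂=0.968
apply F[24]=-20.000 → step 25: x=0.599, v=-0.224, θ₁=-1.201, ω₁=-4.061, θ₂=-0.234, ω₂=1.064
apply F[25]=-20.000 → step 26: x=0.593, v=-0.442, θ₁=-1.284, ω₁=-4.243, θ₂=-0.212, ω₂=1.124
apply F[26]=-20.000 → step 27: x=0.582, v=-0.665, θ₁=-1.371, ω₁=-4.440, θ₂=-0.189, ω₂=1.140
apply F[27]=-20.000 → step 28: x=0.566, v=-0.893, θ₁=-1.462, ω₁=-4.660, θ₂=-0.166, ω₂=1.108
apply F[28]=-20.000 → step 29: x=0.546, v=-1.127, θ₁=-1.558, ω₁=-4.910, θ₂=-0.145, ω₂=1.016
apply F[29]=-20.000 → step 30: x=0.521, v=-1.369, θ₁=-1.659, ω₁=-5.200, θ₂=-0.126, ω₂=0.855
apply F[30]=-20.000 → step 31: x=0.491, v=-1.620, θ₁=-1.766, ω₁=-5.545, θ₂=-0.111, ω₂=0.605
apply F[31]=-20.000 → step 32: x=0.456, v=-1.881, θ₁=-1.881, ω₁=-5.962, θ₂=-0.103, ω₂=0.242
apply F[32]=-20.000 → step 33: x=0.416, v=-2.157, θ₁=-2.005, ω₁=-6.474, θ₂=-0.103, ω₂=-0.268
apply F[33]=-20.000 → step 34: x=0.370, v=-2.452, θ₁=-2.141, ω₁=-7.110, θ₂=-0.115, ω₂=-0.971
|θ₂| = 0.152 > 0.140 first at step 6.

Answer: 6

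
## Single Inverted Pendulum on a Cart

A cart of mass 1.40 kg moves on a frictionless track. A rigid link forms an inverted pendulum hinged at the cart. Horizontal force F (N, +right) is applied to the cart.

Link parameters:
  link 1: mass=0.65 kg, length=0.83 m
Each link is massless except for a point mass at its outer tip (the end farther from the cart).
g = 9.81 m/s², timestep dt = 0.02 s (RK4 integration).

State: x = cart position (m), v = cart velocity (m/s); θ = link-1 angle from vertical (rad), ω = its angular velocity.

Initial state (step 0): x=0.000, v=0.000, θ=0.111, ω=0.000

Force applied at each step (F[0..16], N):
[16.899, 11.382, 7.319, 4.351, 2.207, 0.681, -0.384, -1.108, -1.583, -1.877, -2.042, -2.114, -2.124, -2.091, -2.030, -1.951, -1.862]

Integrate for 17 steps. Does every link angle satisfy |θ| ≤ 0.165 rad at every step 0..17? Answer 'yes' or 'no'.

Answer: yes

Derivation:
apply F[0]=+16.899 → step 1: x=0.002, v=0.230, θ=0.109, ω=-0.250
apply F[1]=+11.382 → step 2: x=0.008, v=0.383, θ=0.102, ω=-0.407
apply F[2]=+7.319 → step 3: x=0.017, v=0.478, θ=0.093, ω=-0.499
apply F[3]=+4.351 → step 4: x=0.027, v=0.532, θ=0.082, ω=-0.543
apply F[4]=+2.207 → step 5: x=0.038, v=0.557, θ=0.072, ω=-0.555
apply F[5]=+0.681 → step 6: x=0.049, v=0.561, θ=0.061, ω=-0.544
apply F[6]=-0.384 → step 7: x=0.060, v=0.550, θ=0.050, ω=-0.518
apply F[7]=-1.108 → step 8: x=0.071, v=0.531, θ=0.040, ω=-0.484
apply F[8]=-1.583 → step 9: x=0.081, v=0.505, θ=0.031, ω=-0.444
apply F[9]=-1.877 → step 10: x=0.091, v=0.476, θ=0.022, ω=-0.403
apply F[10]=-2.042 → step 11: x=0.100, v=0.445, θ=0.015, ω=-0.362
apply F[11]=-2.114 → step 12: x=0.109, v=0.414, θ=0.008, ω=-0.321
apply F[12]=-2.124 → step 13: x=0.117, v=0.383, θ=0.002, ω=-0.283
apply F[13]=-2.091 → step 14: x=0.124, v=0.353, θ=-0.004, ω=-0.248
apply F[14]=-2.030 → step 15: x=0.131, v=0.325, θ=-0.008, ω=-0.215
apply F[15]=-1.951 → step 16: x=0.137, v=0.298, θ=-0.012, ω=-0.185
apply F[16]=-1.862 → step 17: x=0.143, v=0.272, θ=-0.016, ω=-0.158
Max |angle| over trajectory = 0.111 rad; bound = 0.165 → within bound.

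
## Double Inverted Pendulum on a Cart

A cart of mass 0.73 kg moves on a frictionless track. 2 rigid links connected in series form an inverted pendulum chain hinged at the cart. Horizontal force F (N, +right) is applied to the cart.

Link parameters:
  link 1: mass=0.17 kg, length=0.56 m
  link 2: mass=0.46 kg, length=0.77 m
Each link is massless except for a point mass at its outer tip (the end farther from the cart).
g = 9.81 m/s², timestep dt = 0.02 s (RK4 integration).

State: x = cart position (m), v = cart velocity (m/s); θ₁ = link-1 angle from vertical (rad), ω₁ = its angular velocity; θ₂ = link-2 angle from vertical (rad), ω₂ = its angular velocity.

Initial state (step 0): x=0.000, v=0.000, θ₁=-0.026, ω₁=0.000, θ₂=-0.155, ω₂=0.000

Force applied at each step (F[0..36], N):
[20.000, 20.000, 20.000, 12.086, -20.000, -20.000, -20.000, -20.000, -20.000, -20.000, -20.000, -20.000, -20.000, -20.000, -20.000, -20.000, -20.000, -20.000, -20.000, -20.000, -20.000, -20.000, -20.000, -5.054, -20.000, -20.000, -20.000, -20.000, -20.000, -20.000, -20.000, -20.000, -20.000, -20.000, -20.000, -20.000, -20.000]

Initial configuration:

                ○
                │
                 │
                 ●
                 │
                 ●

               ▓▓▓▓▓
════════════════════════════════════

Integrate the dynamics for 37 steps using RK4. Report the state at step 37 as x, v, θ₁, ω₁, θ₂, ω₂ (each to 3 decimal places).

Answer: x=-2.846, v=-5.999, θ₁=2.148, ω₁=10.902, θ₂=2.358, ω₂=4.787

Derivation:
apply F[0]=+20.000 → step 1: x=0.006, v=0.552, θ₁=-0.035, ω₁=-0.893, θ₂=-0.156, ω₂=-0.103
apply F[1]=+20.000 → step 2: x=0.022, v=1.106, θ₁=-0.062, ω₁=-1.821, θ₂=-0.159, ω₂=-0.180
apply F[2]=+20.000 → step 3: x=0.050, v=1.660, θ₁=-0.108, ω₁=-2.802, θ₂=-0.163, ω₂=-0.213
apply F[3]=+12.086 → step 4: x=0.086, v=1.995, θ₁=-0.170, ω₁=-3.437, θ₂=-0.167, ω₂=-0.220
apply F[4]=-20.000 → step 5: x=0.121, v=1.481, θ₁=-0.231, ω₁=-2.639, θ₂=-0.171, ω₂=-0.188
apply F[5]=-20.000 → step 6: x=0.146, v=0.987, θ₁=-0.277, ω₁=-1.974, θ₂=-0.174, ω₂=-0.089
apply F[6]=-20.000 → step 7: x=0.161, v=0.510, θ₁=-0.311, ω₁=-1.423, θ₂=-0.175, ω₂=0.074
apply F[7]=-20.000 → step 8: x=0.166, v=0.044, θ₁=-0.334, ω₁=-0.960, θ₂=-0.171, ω₂=0.290
apply F[8]=-20.000 → step 9: x=0.162, v=-0.415, θ₁=-0.349, ω₁=-0.557, θ₂=-0.163, ω₂=0.546
apply F[9]=-20.000 → step 10: x=0.150, v=-0.872, θ₁=-0.357, ω₁=-0.194, θ₂=-0.149, ω₂=0.833
apply F[10]=-20.000 → step 11: x=0.128, v=-1.331, θ₁=-0.357, ω₁=0.153, θ₂=-0.129, ω₂=1.141
apply F[11]=-20.000 → step 12: x=0.096, v=-1.794, θ₁=-0.351, ω₁=0.503, θ₂=-0.103, ω₂=1.461
apply F[12]=-20.000 → step 13: x=0.056, v=-2.265, θ₁=-0.337, ω₁=0.877, θ₂=-0.071, ω₂=1.783
apply F[13]=-20.000 → step 14: x=0.006, v=-2.747, θ₁=-0.315, ω₁=1.298, θ₂=-0.032, ω₂=2.095
apply F[14]=-20.000 → step 15: x=-0.054, v=-3.242, θ₁=-0.285, ω₁=1.793, θ₂=0.013, ω₂=2.381
apply F[15]=-20.000 → step 16: x=-0.124, v=-3.752, θ₁=-0.243, ω₁=2.389, θ₂=0.063, ω₂=2.619
apply F[16]=-20.000 → step 17: x=-0.204, v=-4.278, θ₁=-0.188, ω₁=3.119, θ₂=0.117, ω₂=2.784
apply F[17]=-20.000 → step 18: x=-0.295, v=-4.821, θ₁=-0.117, ω₁=4.014, θ₂=0.174, ω₂=2.841
apply F[18]=-20.000 → step 19: x=-0.397, v=-5.372, θ₁=-0.026, ω₁=5.098, θ₂=0.230, ω₂=2.754
apply F[19]=-20.000 → step 20: x=-0.510, v=-5.913, θ₁=0.088, ω₁=6.346, θ₂=0.283, ω₂=2.507
apply F[20]=-20.000 → step 21: x=-0.633, v=-6.396, θ₁=0.228, ω₁=7.592, θ₂=0.329, ω₂=2.182
apply F[21]=-20.000 → step 22: x=-0.765, v=-6.761, θ₁=0.389, ω₁=8.460, θ₂=0.371, ω₂=2.045
apply F[22]=-20.000 → step 23: x=-0.903, v=-6.995, θ₁=0.561, ω₁=8.667, θ₂=0.414, ω₂=2.362
apply F[23]=-5.054 → step 24: x=-1.041, v=-6.846, θ₁=0.729, ω₁=8.104, θ₂=0.467, ω₂=2.905
apply F[24]=-20.000 → step 25: x=-1.180, v=-7.000, θ₁=0.887, ω₁=7.595, θ₂=0.534, ω₂=3.829
apply F[25]=-20.000 → step 26: x=-1.321, v=-7.143, θ₁=1.032, ω₁=6.919, θ₂=0.621, ω₂=4.866
apply F[26]=-20.000 → step 27: x=-1.465, v=-7.270, θ₁=1.162, ω₁=6.095, θ₂=0.729, ω₂=5.955
apply F[27]=-20.000 → step 28: x=-1.612, v=-7.368, θ₁=1.275, ω₁=5.119, θ₂=0.859, ω₂=7.064
apply F[28]=-20.000 → step 29: x=-1.760, v=-7.413, θ₁=1.366, ω₁=4.020, θ₂=1.011, ω₂=8.160
apply F[29]=-20.000 → step 30: x=-1.908, v=-7.368, θ₁=1.436, ω₁=2.939, θ₂=1.185, ω₂=9.165
apply F[30]=-20.000 → step 31: x=-2.054, v=-7.208, θ₁=1.486, ω₁=2.222, θ₂=1.376, ω₂=9.880
apply F[31]=-20.000 → step 32: x=-2.196, v=-6.966, θ₁=1.530, ω₁=2.342, θ₂=1.576, ω₂=10.019
apply F[32]=-20.000 → step 33: x=-2.333, v=-6.739, θ₁=1.586, ω₁=3.416, θ₂=1.772, ω₂=9.512
apply F[33]=-20.000 → step 34: x=-2.466, v=-6.577, θ₁=1.671, ω₁=5.081, θ₂=1.954, ω₂=8.577
apply F[34]=-20.000 → step 35: x=-2.596, v=-6.445, θ₁=1.791, ω₁=6.968, θ₂=2.114, ω₂=7.412
apply F[35]=-20.000 → step 36: x=-2.723, v=-6.276, θ₁=1.950, ω₁=8.921, θ₂=2.249, ω₂=6.111
apply F[36]=-20.000 → step 37: x=-2.846, v=-5.999, θ₁=2.148, ω₁=10.902, θ₂=2.358, ω₂=4.787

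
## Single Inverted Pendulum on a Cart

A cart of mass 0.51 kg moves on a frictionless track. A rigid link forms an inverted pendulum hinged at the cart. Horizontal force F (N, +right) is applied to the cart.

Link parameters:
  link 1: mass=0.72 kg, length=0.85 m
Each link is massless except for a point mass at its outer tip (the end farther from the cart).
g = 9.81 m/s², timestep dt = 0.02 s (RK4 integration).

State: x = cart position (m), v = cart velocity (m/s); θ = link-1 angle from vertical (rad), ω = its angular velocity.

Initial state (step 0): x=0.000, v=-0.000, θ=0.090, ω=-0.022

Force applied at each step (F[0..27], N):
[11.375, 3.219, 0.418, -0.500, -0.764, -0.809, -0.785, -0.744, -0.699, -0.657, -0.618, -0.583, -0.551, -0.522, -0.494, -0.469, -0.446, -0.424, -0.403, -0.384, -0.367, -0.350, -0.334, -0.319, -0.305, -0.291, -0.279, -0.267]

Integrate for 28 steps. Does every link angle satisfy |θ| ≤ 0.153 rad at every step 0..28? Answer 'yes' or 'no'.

Answer: yes

Derivation:
apply F[0]=+11.375 → step 1: x=0.004, v=0.417, θ=0.085, ω=-0.491
apply F[1]=+3.219 → step 2: x=0.014, v=0.521, θ=0.074, ω=-0.594
apply F[2]=+0.418 → step 3: x=0.024, v=0.519, θ=0.062, ω=-0.576
apply F[3]=-0.500 → step 4: x=0.034, v=0.485, θ=0.051, ω=-0.522
apply F[4]=-0.764 → step 5: x=0.043, v=0.442, θ=0.042, ω=-0.462
apply F[5]=-0.809 → step 6: x=0.052, v=0.401, θ=0.033, ω=-0.404
apply F[6]=-0.785 → step 7: x=0.059, v=0.362, θ=0.025, ω=-0.352
apply F[7]=-0.744 → step 8: x=0.066, v=0.327, θ=0.019, ω=-0.306
apply F[8]=-0.699 → step 9: x=0.072, v=0.295, θ=0.013, ω=-0.265
apply F[9]=-0.657 → step 10: x=0.078, v=0.266, θ=0.008, ω=-0.229
apply F[10]=-0.618 → step 11: x=0.083, v=0.240, θ=0.004, ω=-0.197
apply F[11]=-0.583 → step 12: x=0.088, v=0.217, θ=0.000, ω=-0.169
apply F[12]=-0.551 → step 13: x=0.092, v=0.196, θ=-0.003, ω=-0.144
apply F[13]=-0.522 → step 14: x=0.095, v=0.177, θ=-0.006, ω=-0.122
apply F[14]=-0.494 → step 15: x=0.099, v=0.159, θ=-0.008, ω=-0.103
apply F[15]=-0.469 → step 16: x=0.102, v=0.143, θ=-0.010, ω=-0.087
apply F[16]=-0.446 → step 17: x=0.105, v=0.128, θ=-0.011, ω=-0.072
apply F[17]=-0.424 → step 18: x=0.107, v=0.115, θ=-0.013, ω=-0.059
apply F[18]=-0.403 → step 19: x=0.109, v=0.103, θ=-0.014, ω=-0.048
apply F[19]=-0.384 → step 20: x=0.111, v=0.092, θ=-0.015, ω=-0.038
apply F[20]=-0.367 → step 21: x=0.113, v=0.082, θ=-0.015, ω=-0.029
apply F[21]=-0.350 → step 22: x=0.114, v=0.072, θ=-0.016, ω=-0.022
apply F[22]=-0.334 → step 23: x=0.116, v=0.064, θ=-0.016, ω=-0.015
apply F[23]=-0.319 → step 24: x=0.117, v=0.056, θ=-0.016, ω=-0.010
apply F[24]=-0.305 → step 25: x=0.118, v=0.048, θ=-0.016, ω=-0.005
apply F[25]=-0.291 → step 26: x=0.119, v=0.041, θ=-0.017, ω=-0.000
apply F[26]=-0.279 → step 27: x=0.120, v=0.035, θ=-0.017, ω=0.003
apply F[27]=-0.267 → step 28: x=0.120, v=0.029, θ=-0.016, ω=0.006
Max |angle| over trajectory = 0.090 rad; bound = 0.153 → within bound.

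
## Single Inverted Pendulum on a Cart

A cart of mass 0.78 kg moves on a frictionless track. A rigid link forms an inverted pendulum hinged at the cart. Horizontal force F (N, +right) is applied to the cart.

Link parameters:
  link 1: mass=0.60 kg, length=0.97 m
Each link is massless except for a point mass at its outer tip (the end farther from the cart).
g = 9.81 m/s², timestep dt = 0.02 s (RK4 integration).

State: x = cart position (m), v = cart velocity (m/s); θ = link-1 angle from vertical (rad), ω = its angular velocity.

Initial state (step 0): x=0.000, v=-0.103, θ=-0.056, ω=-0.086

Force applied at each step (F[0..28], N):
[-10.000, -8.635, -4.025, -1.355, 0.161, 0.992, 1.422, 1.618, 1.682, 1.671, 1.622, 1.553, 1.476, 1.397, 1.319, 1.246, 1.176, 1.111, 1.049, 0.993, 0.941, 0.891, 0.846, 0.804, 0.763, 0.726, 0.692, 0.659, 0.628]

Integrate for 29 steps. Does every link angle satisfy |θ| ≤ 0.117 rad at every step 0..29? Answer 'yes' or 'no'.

apply F[0]=-10.000 → step 1: x=-0.005, v=-0.350, θ=-0.055, ω=0.157
apply F[1]=-8.635 → step 2: x=-0.014, v=-0.563, θ=-0.050, ω=0.366
apply F[2]=-4.025 → step 3: x=-0.026, v=-0.660, θ=-0.042, ω=0.456
apply F[3]=-1.355 → step 4: x=-0.039, v=-0.689, θ=-0.033, ω=0.478
apply F[4]=+0.161 → step 5: x=-0.053, v=-0.681, θ=-0.023, ω=0.464
apply F[5]=+0.992 → step 6: x=-0.066, v=-0.652, θ=-0.014, ω=0.431
apply F[6]=+1.422 → step 7: x=-0.079, v=-0.614, θ=-0.006, ω=0.390
apply F[7]=+1.618 → step 8: x=-0.091, v=-0.573, θ=0.001, ω=0.347
apply F[8]=+1.682 → step 9: x=-0.102, v=-0.530, θ=0.008, ω=0.304
apply F[9]=+1.671 → step 10: x=-0.112, v=-0.489, θ=0.014, ω=0.264
apply F[10]=+1.622 → step 11: x=-0.122, v=-0.450, θ=0.018, ω=0.226
apply F[11]=+1.553 → step 12: x=-0.130, v=-0.413, θ=0.023, ω=0.193
apply F[12]=+1.476 → step 13: x=-0.138, v=-0.379, θ=0.026, ω=0.163
apply F[13]=+1.397 → step 14: x=-0.145, v=-0.347, θ=0.029, ω=0.136
apply F[14]=+1.319 → step 15: x=-0.152, v=-0.318, θ=0.032, ω=0.112
apply F[15]=+1.246 → step 16: x=-0.158, v=-0.291, θ=0.034, ω=0.090
apply F[16]=+1.176 → step 17: x=-0.164, v=-0.266, θ=0.035, ω=0.072
apply F[17]=+1.111 → step 18: x=-0.169, v=-0.243, θ=0.037, ω=0.055
apply F[18]=+1.049 → step 19: x=-0.173, v=-0.222, θ=0.038, ω=0.041
apply F[19]=+0.993 → step 20: x=-0.178, v=-0.202, θ=0.038, ω=0.028
apply F[20]=+0.941 → step 21: x=-0.182, v=-0.184, θ=0.039, ω=0.017
apply F[21]=+0.891 → step 22: x=-0.185, v=-0.167, θ=0.039, ω=0.008
apply F[22]=+0.846 → step 23: x=-0.188, v=-0.151, θ=0.039, ω=-0.001
apply F[23]=+0.804 → step 24: x=-0.191, v=-0.136, θ=0.039, ω=-0.008
apply F[24]=+0.763 → step 25: x=-0.194, v=-0.123, θ=0.039, ω=-0.014
apply F[25]=+0.726 → step 26: x=-0.196, v=-0.110, θ=0.038, ω=-0.020
apply F[26]=+0.692 → step 27: x=-0.198, v=-0.098, θ=0.038, ω=-0.024
apply F[27]=+0.659 → step 28: x=-0.200, v=-0.087, θ=0.037, ω=-0.028
apply F[28]=+0.628 → step 29: x=-0.202, v=-0.076, θ=0.037, ω=-0.032
Max |angle| over trajectory = 0.056 rad; bound = 0.117 → within bound.

Answer: yes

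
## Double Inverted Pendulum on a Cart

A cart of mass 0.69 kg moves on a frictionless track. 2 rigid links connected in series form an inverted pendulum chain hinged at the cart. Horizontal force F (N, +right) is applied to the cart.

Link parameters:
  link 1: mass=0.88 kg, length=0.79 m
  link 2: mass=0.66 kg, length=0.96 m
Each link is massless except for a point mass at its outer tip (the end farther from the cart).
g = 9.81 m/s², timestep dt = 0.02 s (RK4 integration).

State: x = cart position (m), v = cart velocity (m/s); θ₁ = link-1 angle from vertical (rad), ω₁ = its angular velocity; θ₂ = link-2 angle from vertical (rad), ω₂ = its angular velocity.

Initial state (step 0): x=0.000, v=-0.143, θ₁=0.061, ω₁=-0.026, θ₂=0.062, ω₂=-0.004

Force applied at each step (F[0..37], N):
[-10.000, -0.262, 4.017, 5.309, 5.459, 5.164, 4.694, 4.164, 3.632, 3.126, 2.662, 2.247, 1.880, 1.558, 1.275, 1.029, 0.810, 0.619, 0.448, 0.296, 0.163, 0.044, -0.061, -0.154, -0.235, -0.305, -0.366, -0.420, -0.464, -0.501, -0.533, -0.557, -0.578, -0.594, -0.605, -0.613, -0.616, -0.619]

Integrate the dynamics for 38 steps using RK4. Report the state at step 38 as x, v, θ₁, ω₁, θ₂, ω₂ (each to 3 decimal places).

apply F[0]=-10.000 → step 1: x=-0.006, v=-0.457, θ₁=0.065, ω₁=0.386, θ₂=0.062, ω₂=-0.004
apply F[1]=-0.262 → step 2: x=-0.016, v=-0.494, θ₁=0.073, ω₁=0.451, θ₂=0.062, ω₂=-0.006
apply F[2]=+4.017 → step 3: x=-0.025, v=-0.412, θ₁=0.081, ω₁=0.369, θ₂=0.062, ω₂=-0.012
apply F[3]=+5.309 → step 4: x=-0.032, v=-0.296, θ₁=0.087, ω₁=0.249, θ₂=0.061, ω₂=-0.021
apply F[4]=+5.459 → step 5: x=-0.036, v=-0.179, θ₁=0.091, ω₁=0.129, θ₂=0.061, ω₂=-0.031
apply F[5]=+5.164 → step 6: x=-0.039, v=-0.071, θ₁=0.093, ω₁=0.022, θ₂=0.060, ω₂=-0.043
apply F[6]=+4.694 → step 7: x=-0.039, v=0.023, θ₁=0.092, ω₁=-0.067, θ₂=0.059, ω₂=-0.055
apply F[7]=+4.164 → step 8: x=-0.038, v=0.102, θ₁=0.090, ω₁=-0.138, θ₂=0.058, ω₂=-0.067
apply F[8]=+3.632 → step 9: x=-0.035, v=0.168, θ₁=0.087, ω₁=-0.193, θ₂=0.056, ω₂=-0.079
apply F[9]=+3.126 → step 10: x=-0.032, v=0.221, θ₁=0.083, ω₁=-0.234, θ₂=0.055, ω₂=-0.089
apply F[10]=+2.662 → step 11: x=-0.027, v=0.263, θ₁=0.078, ω₁=-0.262, θ₂=0.053, ω₂=-0.099
apply F[11]=+2.247 → step 12: x=-0.021, v=0.295, θ₁=0.072, ω₁=-0.279, θ₂=0.051, ω₂=-0.107
apply F[12]=+1.880 → step 13: x=-0.015, v=0.319, θ₁=0.067, ω₁=-0.289, θ₂=0.049, ω₂=-0.114
apply F[13]=+1.558 → step 14: x=-0.008, v=0.337, θ₁=0.061, ω₁=-0.292, θ₂=0.046, ω₂=-0.120
apply F[14]=+1.275 → step 15: x=-0.002, v=0.349, θ₁=0.055, ω₁=-0.291, θ₂=0.044, ω₂=-0.124
apply F[15]=+1.029 → step 16: x=0.005, v=0.356, θ₁=0.049, ω₁=-0.285, θ₂=0.041, ω₂=-0.128
apply F[16]=+0.810 → step 17: x=0.013, v=0.359, θ₁=0.044, ω₁=-0.277, θ₂=0.039, ω₂=-0.130
apply F[17]=+0.619 → step 18: x=0.020, v=0.359, θ₁=0.038, ω₁=-0.266, θ₂=0.036, ω₂=-0.131
apply F[18]=+0.448 → step 19: x=0.027, v=0.357, θ₁=0.033, ω₁=-0.254, θ₂=0.033, ω₂=-0.131
apply F[19]=+0.296 → step 20: x=0.034, v=0.352, θ₁=0.028, ω₁=-0.241, θ₂=0.031, ω₂=-0.131
apply F[20]=+0.163 → step 21: x=0.041, v=0.346, θ₁=0.023, ω₁=-0.227, θ₂=0.028, ω₂=-0.130
apply F[21]=+0.044 → step 22: x=0.048, v=0.338, θ₁=0.019, ω₁=-0.213, θ₂=0.026, ω₂=-0.127
apply F[22]=-0.061 → step 23: x=0.055, v=0.329, θ₁=0.015, ω₁=-0.199, θ₂=0.023, ω₂=-0.125
apply F[23]=-0.154 → step 24: x=0.061, v=0.319, θ₁=0.011, ω₁=-0.185, θ₂=0.021, ω₂=-0.122
apply F[24]=-0.235 → step 25: x=0.067, v=0.308, θ₁=0.007, ω₁=-0.170, θ₂=0.018, ω₂=-0.118
apply F[25]=-0.305 → step 26: x=0.073, v=0.297, θ₁=0.004, ω₁=-0.157, θ₂=0.016, ω₂=-0.114
apply F[26]=-0.366 → step 27: x=0.079, v=0.285, θ₁=0.001, ω₁=-0.144, θ₂=0.014, ω₂=-0.109
apply F[27]=-0.420 → step 28: x=0.085, v=0.273, θ₁=-0.002, ω₁=-0.131, θ₂=0.012, ω₂=-0.105
apply F[28]=-0.464 → step 29: x=0.090, v=0.261, θ₁=-0.004, ω₁=-0.118, θ₂=0.010, ω₂=-0.100
apply F[29]=-0.501 → step 30: x=0.095, v=0.248, θ₁=-0.006, ω₁=-0.107, θ₂=0.008, ω₂=-0.095
apply F[30]=-0.533 → step 31: x=0.100, v=0.236, θ₁=-0.008, ω₁=-0.096, θ₂=0.006, ω₂=-0.090
apply F[31]=-0.557 → step 32: x=0.105, v=0.224, θ₁=-0.010, ω₁=-0.085, θ₂=0.004, ω₂=-0.085
apply F[32]=-0.578 → step 33: x=0.109, v=0.212, θ₁=-0.012, ω₁=-0.076, θ₂=0.002, ω₂=-0.080
apply F[33]=-0.594 → step 34: x=0.113, v=0.200, θ₁=-0.013, ω₁=-0.067, θ₂=0.001, ω₂=-0.075
apply F[34]=-0.605 → step 35: x=0.117, v=0.189, θ₁=-0.014, ω₁=-0.058, θ₂=-0.001, ω₂=-0.070
apply F[35]=-0.613 → step 36: x=0.121, v=0.178, θ₁=-0.016, ω₁=-0.050, θ₂=-0.002, ω₂=-0.065
apply F[36]=-0.616 → step 37: x=0.124, v=0.167, θ₁=-0.016, ω₁=-0.043, θ₂=-0.003, ω₂=-0.060
apply F[37]=-0.619 → step 38: x=0.127, v=0.156, θ₁=-0.017, ω₁=-0.036, θ₂=-0.004, ω₂=-0.056

Answer: x=0.127, v=0.156, θ₁=-0.017, ω₁=-0.036, θ₂=-0.004, ω₂=-0.056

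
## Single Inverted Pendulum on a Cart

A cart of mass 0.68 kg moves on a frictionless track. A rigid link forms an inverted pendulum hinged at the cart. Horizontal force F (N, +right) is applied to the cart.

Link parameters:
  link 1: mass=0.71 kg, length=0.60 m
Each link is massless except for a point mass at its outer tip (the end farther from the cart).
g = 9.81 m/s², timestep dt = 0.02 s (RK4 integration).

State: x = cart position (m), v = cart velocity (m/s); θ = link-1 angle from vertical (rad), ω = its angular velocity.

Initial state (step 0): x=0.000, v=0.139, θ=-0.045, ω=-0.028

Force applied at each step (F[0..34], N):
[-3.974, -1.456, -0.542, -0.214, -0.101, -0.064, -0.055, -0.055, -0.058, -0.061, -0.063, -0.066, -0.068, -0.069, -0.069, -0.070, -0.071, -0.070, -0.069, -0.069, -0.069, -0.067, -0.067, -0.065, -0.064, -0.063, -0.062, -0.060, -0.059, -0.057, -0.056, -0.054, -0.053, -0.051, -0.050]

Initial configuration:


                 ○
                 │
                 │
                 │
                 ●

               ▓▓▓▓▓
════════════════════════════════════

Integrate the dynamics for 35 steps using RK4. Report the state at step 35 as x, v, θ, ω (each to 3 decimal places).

Answer: x=0.009, v=0.010, θ=-0.004, ω=0.009

Derivation:
apply F[0]=-3.974 → step 1: x=0.002, v=0.031, θ=-0.044, ω=0.136
apply F[1]=-1.456 → step 2: x=0.002, v=-0.003, θ=-0.041, ω=0.179
apply F[2]=-0.542 → step 3: x=0.002, v=-0.011, θ=-0.037, ω=0.180
apply F[3]=-0.214 → step 4: x=0.002, v=-0.010, θ=-0.034, ω=0.167
apply F[4]=-0.101 → step 5: x=0.002, v=-0.006, θ=-0.031, ω=0.150
apply F[5]=-0.064 → step 6: x=0.001, v=-0.002, θ=-0.028, ω=0.134
apply F[6]=-0.055 → step 7: x=0.001, v=0.002, θ=-0.025, ω=0.119
apply F[7]=-0.055 → step 8: x=0.001, v=0.005, θ=-0.023, ω=0.106
apply F[8]=-0.058 → step 9: x=0.002, v=0.008, θ=-0.021, ω=0.094
apply F[9]=-0.061 → step 10: x=0.002, v=0.010, θ=-0.019, ω=0.083
apply F[10]=-0.063 → step 11: x=0.002, v=0.012, θ=-0.018, ω=0.074
apply F[11]=-0.066 → step 12: x=0.002, v=0.014, θ=-0.016, ω=0.066
apply F[12]=-0.068 → step 13: x=0.003, v=0.015, θ=-0.015, ω=0.059
apply F[13]=-0.069 → step 14: x=0.003, v=0.016, θ=-0.014, ω=0.053
apply F[14]=-0.069 → step 15: x=0.003, v=0.016, θ=-0.013, ω=0.047
apply F[15]=-0.070 → step 16: x=0.004, v=0.017, θ=-0.012, ω=0.042
apply F[16]=-0.071 → step 17: x=0.004, v=0.017, θ=-0.011, ω=0.038
apply F[17]=-0.070 → step 18: x=0.004, v=0.017, θ=-0.010, ω=0.034
apply F[18]=-0.069 → step 19: x=0.005, v=0.017, θ=-0.010, ω=0.031
apply F[19]=-0.069 → step 20: x=0.005, v=0.017, θ=-0.009, ω=0.028
apply F[20]=-0.069 → step 21: x=0.005, v=0.017, θ=-0.009, ω=0.026
apply F[21]=-0.067 → step 22: x=0.006, v=0.017, θ=-0.008, ω=0.023
apply F[22]=-0.067 → step 23: x=0.006, v=0.016, θ=-0.008, ω=0.021
apply F[23]=-0.065 → step 24: x=0.006, v=0.016, θ=-0.007, ω=0.020
apply F[24]=-0.064 → step 25: x=0.007, v=0.016, θ=-0.007, ω=0.018
apply F[25]=-0.063 → step 26: x=0.007, v=0.015, θ=-0.007, ω=0.017
apply F[26]=-0.062 → step 27: x=0.007, v=0.015, θ=-0.006, ω=0.015
apply F[27]=-0.060 → step 28: x=0.007, v=0.014, θ=-0.006, ω=0.014
apply F[28]=-0.059 → step 29: x=0.008, v=0.014, θ=-0.006, ω=0.013
apply F[29]=-0.057 → step 30: x=0.008, v=0.013, θ=-0.005, ω=0.012
apply F[30]=-0.056 → step 31: x=0.008, v=0.012, θ=-0.005, ω=0.011
apply F[31]=-0.054 → step 32: x=0.009, v=0.012, θ=-0.005, ω=0.011
apply F[32]=-0.053 → step 33: x=0.009, v=0.011, θ=-0.005, ω=0.010
apply F[33]=-0.051 → step 34: x=0.009, v=0.011, θ=-0.005, ω=0.009
apply F[34]=-0.050 → step 35: x=0.009, v=0.010, θ=-0.004, ω=0.009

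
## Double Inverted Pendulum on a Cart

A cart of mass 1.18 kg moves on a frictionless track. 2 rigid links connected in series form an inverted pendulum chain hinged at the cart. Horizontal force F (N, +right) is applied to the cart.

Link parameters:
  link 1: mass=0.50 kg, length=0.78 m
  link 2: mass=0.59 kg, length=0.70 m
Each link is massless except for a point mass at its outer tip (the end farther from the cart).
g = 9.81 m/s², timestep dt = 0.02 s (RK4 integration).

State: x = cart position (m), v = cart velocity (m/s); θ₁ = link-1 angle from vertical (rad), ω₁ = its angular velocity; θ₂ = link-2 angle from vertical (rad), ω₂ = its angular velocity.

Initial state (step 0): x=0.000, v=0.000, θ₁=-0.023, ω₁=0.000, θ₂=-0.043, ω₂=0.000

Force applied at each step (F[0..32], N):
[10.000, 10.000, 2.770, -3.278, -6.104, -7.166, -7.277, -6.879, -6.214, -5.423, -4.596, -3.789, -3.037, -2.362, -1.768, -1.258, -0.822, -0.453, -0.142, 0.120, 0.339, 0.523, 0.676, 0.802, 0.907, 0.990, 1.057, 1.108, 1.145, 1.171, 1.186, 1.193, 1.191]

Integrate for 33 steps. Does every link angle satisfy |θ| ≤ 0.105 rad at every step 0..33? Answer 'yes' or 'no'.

Answer: yes

Derivation:
apply F[0]=+10.000 → step 1: x=0.002, v=0.174, θ₁=-0.025, ω₁=-0.223, θ₂=-0.043, ω₂=-0.012
apply F[1]=+10.000 → step 2: x=0.007, v=0.348, θ₁=-0.032, ω₁=-0.449, θ₂=-0.043, ω₂=-0.020
apply F[2]=+2.770 → step 3: x=0.014, v=0.402, θ₁=-0.042, ω₁=-0.525, θ₂=-0.044, ω₂=-0.025
apply F[3]=-3.278 → step 4: x=0.022, v=0.354, θ₁=-0.052, ω₁=-0.477, θ₂=-0.044, ω₂=-0.023
apply F[4]=-6.104 → step 5: x=0.028, v=0.261, θ₁=-0.060, ω₁=-0.375, θ₂=-0.045, ω₂=-0.016
apply F[5]=-7.166 → step 6: x=0.032, v=0.151, θ₁=-0.067, ω₁=-0.257, θ₂=-0.045, ω₂=-0.004
apply F[6]=-7.277 → step 7: x=0.034, v=0.041, θ₁=-0.070, ω₁=-0.140, θ₂=-0.045, ω₂=0.011
apply F[7]=-6.879 → step 8: x=0.034, v=-0.062, θ₁=-0.072, ω₁=-0.034, θ₂=-0.045, ω₂=0.028
apply F[8]=-6.214 → step 9: x=0.032, v=-0.154, θ₁=-0.072, ω₁=0.057, θ₂=-0.044, ω₂=0.045
apply F[9]=-5.423 → step 10: x=0.028, v=-0.233, θ₁=-0.070, ω₁=0.131, θ₂=-0.043, ω₂=0.063
apply F[10]=-4.596 → step 11: x=0.023, v=-0.298, θ₁=-0.067, ω₁=0.189, θ₂=-0.041, ω₂=0.079
apply F[11]=-3.789 → step 12: x=0.016, v=-0.350, θ₁=-0.063, ω₁=0.233, θ₂=-0.040, ω₂=0.094
apply F[12]=-3.037 → step 13: x=0.009, v=-0.391, θ₁=-0.058, ω₁=0.263, θ₂=-0.038, ω₂=0.108
apply F[13]=-2.362 → step 14: x=0.001, v=-0.421, θ₁=-0.052, ω₁=0.282, θ₂=-0.035, ω₂=0.119
apply F[14]=-1.768 → step 15: x=-0.008, v=-0.442, θ₁=-0.047, ω₁=0.292, θ₂=-0.033, ω₂=0.128
apply F[15]=-1.258 → step 16: x=-0.017, v=-0.455, θ₁=-0.041, ω₁=0.295, θ₂=-0.030, ω₂=0.136
apply F[16]=-0.822 → step 17: x=-0.026, v=-0.463, θ₁=-0.035, ω₁=0.292, θ₂=-0.027, ω₂=0.141
apply F[17]=-0.453 → step 18: x=-0.035, v=-0.465, θ₁=-0.029, ω₁=0.284, θ₂=-0.025, ω₂=0.145
apply F[18]=-0.142 → step 19: x=-0.045, v=-0.462, θ₁=-0.024, ω₁=0.274, θ₂=-0.022, ω₂=0.147
apply F[19]=+0.120 → step 20: x=-0.054, v=-0.456, θ₁=-0.018, ω₁=0.261, θ₂=-0.019, ω₂=0.147
apply F[20]=+0.339 → step 21: x=-0.063, v=-0.448, θ₁=-0.013, ω₁=0.246, θ₂=-0.016, ω₂=0.146
apply F[21]=+0.523 → step 22: x=-0.072, v=-0.437, θ₁=-0.008, ω₁=0.231, θ₂=-0.013, ω₂=0.144
apply F[22]=+0.676 → step 23: x=-0.080, v=-0.425, θ₁=-0.004, ω₁=0.215, θ₂=-0.010, ω₂=0.141
apply F[23]=+0.802 → step 24: x=-0.089, v=-0.411, θ₁=0.000, ω₁=0.199, θ₂=-0.007, ω₂=0.137
apply F[24]=+0.907 → step 25: x=-0.097, v=-0.396, θ₁=0.004, ω₁=0.182, θ₂=-0.005, ω₂=0.132
apply F[25]=+0.990 → step 26: x=-0.105, v=-0.380, θ₁=0.008, ω₁=0.166, θ₂=-0.002, ω₂=0.126
apply F[26]=+1.057 → step 27: x=-0.112, v=-0.364, θ₁=0.011, ω₁=0.151, θ₂=0.001, ω₂=0.120
apply F[27]=+1.108 → step 28: x=-0.119, v=-0.347, θ₁=0.014, ω₁=0.136, θ₂=0.003, ω₂=0.114
apply F[28]=+1.145 → step 29: x=-0.126, v=-0.330, θ₁=0.016, ω₁=0.121, θ₂=0.005, ω₂=0.107
apply F[29]=+1.171 → step 30: x=-0.132, v=-0.314, θ₁=0.018, ω₁=0.107, θ₂=0.007, ω₂=0.100
apply F[30]=+1.186 → step 31: x=-0.138, v=-0.297, θ₁=0.020, ω₁=0.095, θ₂=0.009, ω₂=0.093
apply F[31]=+1.193 → step 32: x=-0.144, v=-0.281, θ₁=0.022, ω₁=0.082, θ₂=0.011, ω₂=0.086
apply F[32]=+1.191 → step 33: x=-0.150, v=-0.265, θ₁=0.024, ω₁=0.071, θ₂=0.013, ω₂=0.079
Max |angle| over trajectory = 0.072 rad; bound = 0.105 → within bound.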